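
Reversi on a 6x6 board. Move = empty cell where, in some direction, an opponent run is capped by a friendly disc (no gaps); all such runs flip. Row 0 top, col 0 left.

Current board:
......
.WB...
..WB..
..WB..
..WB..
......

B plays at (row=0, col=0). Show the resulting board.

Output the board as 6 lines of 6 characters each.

Answer: B.....
.BB...
..BB..
..WB..
..WB..
......

Derivation:
Place B at (0,0); scan 8 dirs for brackets.
Dir NW: edge -> no flip
Dir N: edge -> no flip
Dir NE: edge -> no flip
Dir W: edge -> no flip
Dir E: first cell '.' (not opp) -> no flip
Dir SW: edge -> no flip
Dir S: first cell '.' (not opp) -> no flip
Dir SE: opp run (1,1) (2,2) capped by B -> flip
All flips: (1,1) (2,2)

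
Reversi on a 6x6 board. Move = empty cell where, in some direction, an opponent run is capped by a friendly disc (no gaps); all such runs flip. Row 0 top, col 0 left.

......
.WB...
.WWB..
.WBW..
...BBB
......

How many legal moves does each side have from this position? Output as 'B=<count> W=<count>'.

-- B to move --
(0,0): flips 3 -> legal
(0,1): no bracket -> illegal
(0,2): no bracket -> illegal
(1,0): flips 2 -> legal
(1,3): no bracket -> illegal
(2,0): flips 2 -> legal
(2,4): no bracket -> illegal
(3,0): flips 2 -> legal
(3,4): flips 1 -> legal
(4,0): no bracket -> illegal
(4,1): no bracket -> illegal
(4,2): no bracket -> illegal
B mobility = 5
-- W to move --
(0,1): no bracket -> illegal
(0,2): flips 1 -> legal
(0,3): flips 1 -> legal
(1,3): flips 2 -> legal
(1,4): no bracket -> illegal
(2,4): flips 1 -> legal
(3,4): no bracket -> illegal
(3,5): no bracket -> illegal
(4,1): no bracket -> illegal
(4,2): flips 1 -> legal
(5,2): no bracket -> illegal
(5,3): flips 1 -> legal
(5,4): flips 2 -> legal
(5,5): flips 1 -> legal
W mobility = 8

Answer: B=5 W=8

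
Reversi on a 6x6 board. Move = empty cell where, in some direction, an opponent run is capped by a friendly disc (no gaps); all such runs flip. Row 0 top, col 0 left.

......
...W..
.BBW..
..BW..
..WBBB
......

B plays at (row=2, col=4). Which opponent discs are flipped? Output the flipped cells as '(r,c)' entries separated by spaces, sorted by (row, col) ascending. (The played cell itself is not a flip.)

Dir NW: opp run (1,3), next='.' -> no flip
Dir N: first cell '.' (not opp) -> no flip
Dir NE: first cell '.' (not opp) -> no flip
Dir W: opp run (2,3) capped by B -> flip
Dir E: first cell '.' (not opp) -> no flip
Dir SW: opp run (3,3) (4,2), next='.' -> no flip
Dir S: first cell '.' (not opp) -> no flip
Dir SE: first cell '.' (not opp) -> no flip

Answer: (2,3)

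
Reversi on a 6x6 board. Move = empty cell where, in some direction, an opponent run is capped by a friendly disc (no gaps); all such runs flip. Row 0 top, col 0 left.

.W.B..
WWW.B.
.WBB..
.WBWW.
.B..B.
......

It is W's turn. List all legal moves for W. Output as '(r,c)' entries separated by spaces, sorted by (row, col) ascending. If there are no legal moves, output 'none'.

(0,2): no bracket -> illegal
(0,4): no bracket -> illegal
(0,5): no bracket -> illegal
(1,3): flips 2 -> legal
(1,5): no bracket -> illegal
(2,4): flips 2 -> legal
(2,5): no bracket -> illegal
(3,0): no bracket -> illegal
(3,5): no bracket -> illegal
(4,0): no bracket -> illegal
(4,2): flips 2 -> legal
(4,3): flips 1 -> legal
(4,5): no bracket -> illegal
(5,0): no bracket -> illegal
(5,1): flips 1 -> legal
(5,2): no bracket -> illegal
(5,3): no bracket -> illegal
(5,4): flips 1 -> legal
(5,5): flips 1 -> legal

Answer: (1,3) (2,4) (4,2) (4,3) (5,1) (5,4) (5,5)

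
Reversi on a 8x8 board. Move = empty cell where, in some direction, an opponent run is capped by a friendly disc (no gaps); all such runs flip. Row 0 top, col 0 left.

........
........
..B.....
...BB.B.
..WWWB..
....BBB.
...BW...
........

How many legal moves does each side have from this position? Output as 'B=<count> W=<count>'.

-- B to move --
(3,1): no bracket -> illegal
(3,2): flips 1 -> legal
(3,5): no bracket -> illegal
(4,1): flips 3 -> legal
(5,1): flips 1 -> legal
(5,2): flips 1 -> legal
(5,3): flips 1 -> legal
(6,5): flips 1 -> legal
(7,3): flips 1 -> legal
(7,4): flips 1 -> legal
(7,5): no bracket -> illegal
B mobility = 8
-- W to move --
(1,1): flips 2 -> legal
(1,2): no bracket -> illegal
(1,3): no bracket -> illegal
(2,1): no bracket -> illegal
(2,3): flips 1 -> legal
(2,4): flips 2 -> legal
(2,5): flips 1 -> legal
(2,6): no bracket -> illegal
(2,7): no bracket -> illegal
(3,1): no bracket -> illegal
(3,2): no bracket -> illegal
(3,5): no bracket -> illegal
(3,7): no bracket -> illegal
(4,6): flips 2 -> legal
(4,7): no bracket -> illegal
(5,2): no bracket -> illegal
(5,3): no bracket -> illegal
(5,7): no bracket -> illegal
(6,2): flips 1 -> legal
(6,5): flips 1 -> legal
(6,6): flips 1 -> legal
(6,7): no bracket -> illegal
(7,2): no bracket -> illegal
(7,3): no bracket -> illegal
(7,4): no bracket -> illegal
W mobility = 8

Answer: B=8 W=8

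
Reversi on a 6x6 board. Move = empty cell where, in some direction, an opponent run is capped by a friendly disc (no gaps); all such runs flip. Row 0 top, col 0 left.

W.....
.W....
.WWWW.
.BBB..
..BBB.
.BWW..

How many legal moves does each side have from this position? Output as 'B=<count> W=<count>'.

Answer: B=7 W=8

Derivation:
-- B to move --
(0,1): flips 2 -> legal
(0,2): no bracket -> illegal
(1,0): flips 1 -> legal
(1,2): flips 1 -> legal
(1,3): flips 2 -> legal
(1,4): flips 1 -> legal
(1,5): flips 1 -> legal
(2,0): no bracket -> illegal
(2,5): no bracket -> illegal
(3,0): no bracket -> illegal
(3,4): no bracket -> illegal
(3,5): no bracket -> illegal
(4,1): no bracket -> illegal
(5,4): flips 2 -> legal
B mobility = 7
-- W to move --
(2,0): flips 2 -> legal
(3,0): no bracket -> illegal
(3,4): flips 1 -> legal
(3,5): flips 1 -> legal
(4,0): flips 1 -> legal
(4,1): flips 2 -> legal
(4,5): no bracket -> illegal
(5,0): flips 1 -> legal
(5,4): flips 2 -> legal
(5,5): flips 2 -> legal
W mobility = 8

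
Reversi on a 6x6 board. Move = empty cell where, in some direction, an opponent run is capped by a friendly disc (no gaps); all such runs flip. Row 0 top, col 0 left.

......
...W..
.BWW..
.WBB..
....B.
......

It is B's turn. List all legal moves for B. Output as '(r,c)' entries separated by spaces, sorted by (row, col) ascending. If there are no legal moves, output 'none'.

(0,2): no bracket -> illegal
(0,3): flips 2 -> legal
(0,4): no bracket -> illegal
(1,1): flips 1 -> legal
(1,2): flips 1 -> legal
(1,4): flips 1 -> legal
(2,0): no bracket -> illegal
(2,4): flips 2 -> legal
(3,0): flips 1 -> legal
(3,4): no bracket -> illegal
(4,0): no bracket -> illegal
(4,1): flips 1 -> legal
(4,2): no bracket -> illegal

Answer: (0,3) (1,1) (1,2) (1,4) (2,4) (3,0) (4,1)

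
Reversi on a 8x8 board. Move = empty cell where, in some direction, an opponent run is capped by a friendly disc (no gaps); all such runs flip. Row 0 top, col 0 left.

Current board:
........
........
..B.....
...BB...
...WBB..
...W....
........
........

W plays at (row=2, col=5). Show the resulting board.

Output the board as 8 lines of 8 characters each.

Answer: ........
........
..B..W..
...BW...
...WBB..
...W....
........
........

Derivation:
Place W at (2,5); scan 8 dirs for brackets.
Dir NW: first cell '.' (not opp) -> no flip
Dir N: first cell '.' (not opp) -> no flip
Dir NE: first cell '.' (not opp) -> no flip
Dir W: first cell '.' (not opp) -> no flip
Dir E: first cell '.' (not opp) -> no flip
Dir SW: opp run (3,4) capped by W -> flip
Dir S: first cell '.' (not opp) -> no flip
Dir SE: first cell '.' (not opp) -> no flip
All flips: (3,4)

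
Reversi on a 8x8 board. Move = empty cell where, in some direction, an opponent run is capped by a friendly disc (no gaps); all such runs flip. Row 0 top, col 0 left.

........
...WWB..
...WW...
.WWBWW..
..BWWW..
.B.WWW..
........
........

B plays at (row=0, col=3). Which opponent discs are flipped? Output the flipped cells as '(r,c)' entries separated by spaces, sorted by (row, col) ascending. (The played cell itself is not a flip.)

Dir NW: edge -> no flip
Dir N: edge -> no flip
Dir NE: edge -> no flip
Dir W: first cell '.' (not opp) -> no flip
Dir E: first cell '.' (not opp) -> no flip
Dir SW: first cell '.' (not opp) -> no flip
Dir S: opp run (1,3) (2,3) capped by B -> flip
Dir SE: opp run (1,4), next='.' -> no flip

Answer: (1,3) (2,3)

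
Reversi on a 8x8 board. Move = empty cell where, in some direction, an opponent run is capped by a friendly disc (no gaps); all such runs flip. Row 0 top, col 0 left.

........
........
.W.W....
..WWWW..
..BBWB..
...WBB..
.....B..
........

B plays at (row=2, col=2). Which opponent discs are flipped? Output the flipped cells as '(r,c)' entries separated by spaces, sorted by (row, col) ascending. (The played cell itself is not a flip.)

Answer: (3,2) (3,3) (4,4)

Derivation:
Dir NW: first cell '.' (not opp) -> no flip
Dir N: first cell '.' (not opp) -> no flip
Dir NE: first cell '.' (not opp) -> no flip
Dir W: opp run (2,1), next='.' -> no flip
Dir E: opp run (2,3), next='.' -> no flip
Dir SW: first cell '.' (not opp) -> no flip
Dir S: opp run (3,2) capped by B -> flip
Dir SE: opp run (3,3) (4,4) capped by B -> flip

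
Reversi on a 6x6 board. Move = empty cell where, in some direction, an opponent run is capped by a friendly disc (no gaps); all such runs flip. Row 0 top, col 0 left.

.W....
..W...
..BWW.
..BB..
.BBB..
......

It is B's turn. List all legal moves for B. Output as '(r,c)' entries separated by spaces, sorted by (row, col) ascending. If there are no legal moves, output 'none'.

Answer: (0,2) (1,3) (1,4) (1,5) (2,5)

Derivation:
(0,0): no bracket -> illegal
(0,2): flips 1 -> legal
(0,3): no bracket -> illegal
(1,0): no bracket -> illegal
(1,1): no bracket -> illegal
(1,3): flips 1 -> legal
(1,4): flips 1 -> legal
(1,5): flips 1 -> legal
(2,1): no bracket -> illegal
(2,5): flips 2 -> legal
(3,4): no bracket -> illegal
(3,5): no bracket -> illegal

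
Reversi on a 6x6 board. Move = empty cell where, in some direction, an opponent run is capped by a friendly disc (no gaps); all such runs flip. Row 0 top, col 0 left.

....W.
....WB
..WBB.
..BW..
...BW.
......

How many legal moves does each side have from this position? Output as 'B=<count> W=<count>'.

Answer: B=7 W=7

Derivation:
-- B to move --
(0,3): no bracket -> illegal
(0,5): flips 1 -> legal
(1,1): no bracket -> illegal
(1,2): flips 1 -> legal
(1,3): flips 1 -> legal
(2,1): flips 1 -> legal
(2,5): no bracket -> illegal
(3,1): no bracket -> illegal
(3,4): flips 1 -> legal
(3,5): no bracket -> illegal
(4,2): flips 1 -> legal
(4,5): flips 1 -> legal
(5,3): no bracket -> illegal
(5,4): no bracket -> illegal
(5,5): no bracket -> illegal
B mobility = 7
-- W to move --
(0,5): no bracket -> illegal
(1,2): no bracket -> illegal
(1,3): flips 1 -> legal
(2,1): no bracket -> illegal
(2,5): flips 2 -> legal
(3,1): flips 1 -> legal
(3,4): flips 1 -> legal
(3,5): no bracket -> illegal
(4,1): flips 2 -> legal
(4,2): flips 2 -> legal
(5,2): no bracket -> illegal
(5,3): flips 1 -> legal
(5,4): no bracket -> illegal
W mobility = 7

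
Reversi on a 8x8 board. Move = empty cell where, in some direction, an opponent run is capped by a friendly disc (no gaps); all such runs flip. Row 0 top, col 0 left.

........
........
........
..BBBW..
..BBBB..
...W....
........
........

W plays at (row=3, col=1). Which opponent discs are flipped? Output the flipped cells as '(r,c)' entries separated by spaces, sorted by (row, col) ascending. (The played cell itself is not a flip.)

Dir NW: first cell '.' (not opp) -> no flip
Dir N: first cell '.' (not opp) -> no flip
Dir NE: first cell '.' (not opp) -> no flip
Dir W: first cell '.' (not opp) -> no flip
Dir E: opp run (3,2) (3,3) (3,4) capped by W -> flip
Dir SW: first cell '.' (not opp) -> no flip
Dir S: first cell '.' (not opp) -> no flip
Dir SE: opp run (4,2) capped by W -> flip

Answer: (3,2) (3,3) (3,4) (4,2)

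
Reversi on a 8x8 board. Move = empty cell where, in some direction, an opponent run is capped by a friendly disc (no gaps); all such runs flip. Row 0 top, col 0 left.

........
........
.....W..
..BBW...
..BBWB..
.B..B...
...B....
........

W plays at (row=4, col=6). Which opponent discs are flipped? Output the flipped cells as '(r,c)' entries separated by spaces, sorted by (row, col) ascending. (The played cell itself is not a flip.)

Answer: (4,5)

Derivation:
Dir NW: first cell '.' (not opp) -> no flip
Dir N: first cell '.' (not opp) -> no flip
Dir NE: first cell '.' (not opp) -> no flip
Dir W: opp run (4,5) capped by W -> flip
Dir E: first cell '.' (not opp) -> no flip
Dir SW: first cell '.' (not opp) -> no flip
Dir S: first cell '.' (not opp) -> no flip
Dir SE: first cell '.' (not opp) -> no flip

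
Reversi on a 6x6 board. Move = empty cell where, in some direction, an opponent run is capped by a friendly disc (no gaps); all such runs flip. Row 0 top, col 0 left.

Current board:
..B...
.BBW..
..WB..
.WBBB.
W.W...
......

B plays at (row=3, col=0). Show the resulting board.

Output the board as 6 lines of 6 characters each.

Answer: ..B...
.BBW..
..WB..
BBBBB.
W.W...
......

Derivation:
Place B at (3,0); scan 8 dirs for brackets.
Dir NW: edge -> no flip
Dir N: first cell '.' (not opp) -> no flip
Dir NE: first cell '.' (not opp) -> no flip
Dir W: edge -> no flip
Dir E: opp run (3,1) capped by B -> flip
Dir SW: edge -> no flip
Dir S: opp run (4,0), next='.' -> no flip
Dir SE: first cell '.' (not opp) -> no flip
All flips: (3,1)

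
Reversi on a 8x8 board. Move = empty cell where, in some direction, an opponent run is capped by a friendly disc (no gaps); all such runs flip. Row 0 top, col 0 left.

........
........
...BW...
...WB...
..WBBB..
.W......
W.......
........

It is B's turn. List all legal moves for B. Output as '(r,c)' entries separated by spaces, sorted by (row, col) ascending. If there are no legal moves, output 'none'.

Answer: (1,4) (2,2) (2,5) (3,2) (4,1)

Derivation:
(1,3): no bracket -> illegal
(1,4): flips 1 -> legal
(1,5): no bracket -> illegal
(2,2): flips 1 -> legal
(2,5): flips 1 -> legal
(3,1): no bracket -> illegal
(3,2): flips 1 -> legal
(3,5): no bracket -> illegal
(4,0): no bracket -> illegal
(4,1): flips 1 -> legal
(5,0): no bracket -> illegal
(5,2): no bracket -> illegal
(5,3): no bracket -> illegal
(6,1): no bracket -> illegal
(6,2): no bracket -> illegal
(7,0): no bracket -> illegal
(7,1): no bracket -> illegal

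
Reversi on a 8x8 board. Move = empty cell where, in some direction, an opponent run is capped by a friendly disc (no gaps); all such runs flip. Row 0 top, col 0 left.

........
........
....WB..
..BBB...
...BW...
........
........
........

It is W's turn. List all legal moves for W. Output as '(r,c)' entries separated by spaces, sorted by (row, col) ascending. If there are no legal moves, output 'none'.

(1,4): no bracket -> illegal
(1,5): no bracket -> illegal
(1,6): no bracket -> illegal
(2,1): no bracket -> illegal
(2,2): flips 1 -> legal
(2,3): no bracket -> illegal
(2,6): flips 1 -> legal
(3,1): no bracket -> illegal
(3,5): no bracket -> illegal
(3,6): no bracket -> illegal
(4,1): no bracket -> illegal
(4,2): flips 2 -> legal
(4,5): no bracket -> illegal
(5,2): no bracket -> illegal
(5,3): no bracket -> illegal
(5,4): no bracket -> illegal

Answer: (2,2) (2,6) (4,2)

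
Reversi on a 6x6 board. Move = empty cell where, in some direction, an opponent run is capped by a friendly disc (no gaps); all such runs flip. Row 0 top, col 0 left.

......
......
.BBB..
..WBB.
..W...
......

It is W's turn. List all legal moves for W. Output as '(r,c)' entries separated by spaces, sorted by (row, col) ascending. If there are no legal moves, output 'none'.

(1,0): flips 1 -> legal
(1,1): no bracket -> illegal
(1,2): flips 1 -> legal
(1,3): no bracket -> illegal
(1,4): flips 1 -> legal
(2,0): no bracket -> illegal
(2,4): flips 1 -> legal
(2,5): no bracket -> illegal
(3,0): no bracket -> illegal
(3,1): no bracket -> illegal
(3,5): flips 2 -> legal
(4,3): no bracket -> illegal
(4,4): no bracket -> illegal
(4,5): no bracket -> illegal

Answer: (1,0) (1,2) (1,4) (2,4) (3,5)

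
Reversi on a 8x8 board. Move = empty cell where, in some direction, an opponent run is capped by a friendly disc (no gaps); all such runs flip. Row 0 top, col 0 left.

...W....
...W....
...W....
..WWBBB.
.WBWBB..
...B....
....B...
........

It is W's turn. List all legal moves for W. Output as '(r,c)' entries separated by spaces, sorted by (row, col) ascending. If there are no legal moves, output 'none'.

Answer: (2,5) (3,7) (4,6) (5,1) (5,2) (5,5) (5,6) (6,3)

Derivation:
(2,4): no bracket -> illegal
(2,5): flips 1 -> legal
(2,6): no bracket -> illegal
(2,7): no bracket -> illegal
(3,1): no bracket -> illegal
(3,7): flips 3 -> legal
(4,6): flips 2 -> legal
(4,7): no bracket -> illegal
(5,1): flips 1 -> legal
(5,2): flips 1 -> legal
(5,4): no bracket -> illegal
(5,5): flips 1 -> legal
(5,6): flips 2 -> legal
(6,2): no bracket -> illegal
(6,3): flips 1 -> legal
(6,5): no bracket -> illegal
(7,3): no bracket -> illegal
(7,4): no bracket -> illegal
(7,5): no bracket -> illegal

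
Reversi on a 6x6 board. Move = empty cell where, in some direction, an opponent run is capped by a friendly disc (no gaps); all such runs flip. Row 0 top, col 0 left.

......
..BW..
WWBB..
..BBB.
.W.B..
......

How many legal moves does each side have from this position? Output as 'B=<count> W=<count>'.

-- B to move --
(0,2): no bracket -> illegal
(0,3): flips 1 -> legal
(0,4): flips 1 -> legal
(1,0): flips 1 -> legal
(1,1): no bracket -> illegal
(1,4): flips 1 -> legal
(2,4): no bracket -> illegal
(3,0): flips 1 -> legal
(3,1): no bracket -> illegal
(4,0): no bracket -> illegal
(4,2): no bracket -> illegal
(5,0): flips 1 -> legal
(5,1): no bracket -> illegal
(5,2): no bracket -> illegal
B mobility = 6
-- W to move --
(0,1): no bracket -> illegal
(0,2): no bracket -> illegal
(0,3): flips 1 -> legal
(1,1): flips 1 -> legal
(1,4): flips 2 -> legal
(2,4): flips 2 -> legal
(2,5): no bracket -> illegal
(3,1): flips 1 -> legal
(3,5): no bracket -> illegal
(4,2): no bracket -> illegal
(4,4): no bracket -> illegal
(4,5): no bracket -> illegal
(5,2): no bracket -> illegal
(5,3): flips 3 -> legal
(5,4): flips 2 -> legal
W mobility = 7

Answer: B=6 W=7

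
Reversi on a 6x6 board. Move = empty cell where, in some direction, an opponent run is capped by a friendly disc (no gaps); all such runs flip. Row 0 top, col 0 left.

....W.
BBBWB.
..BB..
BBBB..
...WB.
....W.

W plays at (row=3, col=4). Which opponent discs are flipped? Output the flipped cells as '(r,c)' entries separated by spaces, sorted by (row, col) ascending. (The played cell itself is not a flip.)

Dir NW: opp run (2,3) (1,2), next='.' -> no flip
Dir N: first cell '.' (not opp) -> no flip
Dir NE: first cell '.' (not opp) -> no flip
Dir W: opp run (3,3) (3,2) (3,1) (3,0), next=edge -> no flip
Dir E: first cell '.' (not opp) -> no flip
Dir SW: first cell 'W' (not opp) -> no flip
Dir S: opp run (4,4) capped by W -> flip
Dir SE: first cell '.' (not opp) -> no flip

Answer: (4,4)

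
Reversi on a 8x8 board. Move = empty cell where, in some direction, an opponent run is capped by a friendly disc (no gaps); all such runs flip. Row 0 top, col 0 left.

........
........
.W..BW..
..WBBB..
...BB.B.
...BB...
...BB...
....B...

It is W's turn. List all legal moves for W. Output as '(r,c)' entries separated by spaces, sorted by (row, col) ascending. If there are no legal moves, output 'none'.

(1,3): no bracket -> illegal
(1,4): no bracket -> illegal
(1,5): no bracket -> illegal
(2,2): no bracket -> illegal
(2,3): flips 1 -> legal
(2,6): no bracket -> illegal
(3,6): flips 3 -> legal
(3,7): no bracket -> illegal
(4,2): no bracket -> illegal
(4,5): flips 1 -> legal
(4,7): no bracket -> illegal
(5,2): flips 2 -> legal
(5,5): no bracket -> illegal
(5,6): no bracket -> illegal
(5,7): no bracket -> illegal
(6,2): no bracket -> illegal
(6,5): flips 2 -> legal
(7,2): no bracket -> illegal
(7,3): no bracket -> illegal
(7,5): no bracket -> illegal

Answer: (2,3) (3,6) (4,5) (5,2) (6,5)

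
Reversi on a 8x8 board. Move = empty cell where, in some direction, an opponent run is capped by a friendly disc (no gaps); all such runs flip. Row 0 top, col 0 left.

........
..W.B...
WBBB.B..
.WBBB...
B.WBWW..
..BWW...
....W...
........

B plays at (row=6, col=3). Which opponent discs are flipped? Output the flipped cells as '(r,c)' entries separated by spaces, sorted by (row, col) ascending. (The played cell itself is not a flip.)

Answer: (5,3)

Derivation:
Dir NW: first cell 'B' (not opp) -> no flip
Dir N: opp run (5,3) capped by B -> flip
Dir NE: opp run (5,4) (4,5), next='.' -> no flip
Dir W: first cell '.' (not opp) -> no flip
Dir E: opp run (6,4), next='.' -> no flip
Dir SW: first cell '.' (not opp) -> no flip
Dir S: first cell '.' (not opp) -> no flip
Dir SE: first cell '.' (not opp) -> no flip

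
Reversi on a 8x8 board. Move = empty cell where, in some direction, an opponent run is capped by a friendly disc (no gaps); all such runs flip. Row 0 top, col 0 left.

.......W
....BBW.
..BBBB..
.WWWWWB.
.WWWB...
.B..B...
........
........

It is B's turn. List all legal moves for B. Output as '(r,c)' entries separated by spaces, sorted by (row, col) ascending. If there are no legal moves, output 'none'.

Answer: (1,7) (2,1) (2,6) (3,0) (4,0) (4,5) (4,6) (5,0) (5,2) (5,3)

Derivation:
(0,5): no bracket -> illegal
(0,6): no bracket -> illegal
(1,7): flips 1 -> legal
(2,0): no bracket -> illegal
(2,1): flips 4 -> legal
(2,6): flips 1 -> legal
(2,7): no bracket -> illegal
(3,0): flips 5 -> legal
(4,0): flips 4 -> legal
(4,5): flips 2 -> legal
(4,6): flips 1 -> legal
(5,0): flips 2 -> legal
(5,2): flips 4 -> legal
(5,3): flips 2 -> legal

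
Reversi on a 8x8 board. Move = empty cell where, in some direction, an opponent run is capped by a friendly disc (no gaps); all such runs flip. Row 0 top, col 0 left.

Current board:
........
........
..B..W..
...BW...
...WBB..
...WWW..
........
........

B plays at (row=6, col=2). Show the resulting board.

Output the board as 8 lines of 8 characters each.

Answer: ........
........
..B..W..
...BW...
...WBB..
...BWW..
..B.....
........

Derivation:
Place B at (6,2); scan 8 dirs for brackets.
Dir NW: first cell '.' (not opp) -> no flip
Dir N: first cell '.' (not opp) -> no flip
Dir NE: opp run (5,3) capped by B -> flip
Dir W: first cell '.' (not opp) -> no flip
Dir E: first cell '.' (not opp) -> no flip
Dir SW: first cell '.' (not opp) -> no flip
Dir S: first cell '.' (not opp) -> no flip
Dir SE: first cell '.' (not opp) -> no flip
All flips: (5,3)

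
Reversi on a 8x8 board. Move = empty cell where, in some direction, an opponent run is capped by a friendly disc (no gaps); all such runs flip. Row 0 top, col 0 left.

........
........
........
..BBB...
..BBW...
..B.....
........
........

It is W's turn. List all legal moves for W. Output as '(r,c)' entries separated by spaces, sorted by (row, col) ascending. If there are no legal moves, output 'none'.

(2,1): no bracket -> illegal
(2,2): flips 1 -> legal
(2,3): no bracket -> illegal
(2,4): flips 1 -> legal
(2,5): no bracket -> illegal
(3,1): no bracket -> illegal
(3,5): no bracket -> illegal
(4,1): flips 2 -> legal
(4,5): no bracket -> illegal
(5,1): no bracket -> illegal
(5,3): no bracket -> illegal
(5,4): no bracket -> illegal
(6,1): no bracket -> illegal
(6,2): no bracket -> illegal
(6,3): no bracket -> illegal

Answer: (2,2) (2,4) (4,1)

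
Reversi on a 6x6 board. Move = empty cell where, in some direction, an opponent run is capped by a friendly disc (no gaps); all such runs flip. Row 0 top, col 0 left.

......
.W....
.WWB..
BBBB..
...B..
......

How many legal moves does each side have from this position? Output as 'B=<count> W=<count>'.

Answer: B=6 W=6

Derivation:
-- B to move --
(0,0): flips 2 -> legal
(0,1): flips 2 -> legal
(0,2): no bracket -> illegal
(1,0): flips 1 -> legal
(1,2): flips 2 -> legal
(1,3): flips 1 -> legal
(2,0): flips 2 -> legal
B mobility = 6
-- W to move --
(1,2): no bracket -> illegal
(1,3): no bracket -> illegal
(1,4): no bracket -> illegal
(2,0): no bracket -> illegal
(2,4): flips 1 -> legal
(3,4): no bracket -> illegal
(4,0): flips 1 -> legal
(4,1): flips 1 -> legal
(4,2): flips 1 -> legal
(4,4): flips 1 -> legal
(5,2): no bracket -> illegal
(5,3): no bracket -> illegal
(5,4): flips 2 -> legal
W mobility = 6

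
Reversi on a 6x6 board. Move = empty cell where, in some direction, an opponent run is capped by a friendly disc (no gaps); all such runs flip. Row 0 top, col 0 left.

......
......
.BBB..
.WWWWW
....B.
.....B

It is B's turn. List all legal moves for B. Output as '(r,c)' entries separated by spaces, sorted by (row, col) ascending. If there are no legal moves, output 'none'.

Answer: (2,4) (4,0) (4,1) (4,2) (4,3) (4,5)

Derivation:
(2,0): no bracket -> illegal
(2,4): flips 1 -> legal
(2,5): no bracket -> illegal
(3,0): no bracket -> illegal
(4,0): flips 1 -> legal
(4,1): flips 2 -> legal
(4,2): flips 1 -> legal
(4,3): flips 2 -> legal
(4,5): flips 1 -> legal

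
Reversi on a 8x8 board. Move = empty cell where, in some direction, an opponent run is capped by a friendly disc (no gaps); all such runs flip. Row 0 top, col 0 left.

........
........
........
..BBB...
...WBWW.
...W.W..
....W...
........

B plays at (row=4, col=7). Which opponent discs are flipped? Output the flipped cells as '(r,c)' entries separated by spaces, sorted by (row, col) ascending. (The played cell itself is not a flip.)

Dir NW: first cell '.' (not opp) -> no flip
Dir N: first cell '.' (not opp) -> no flip
Dir NE: edge -> no flip
Dir W: opp run (4,6) (4,5) capped by B -> flip
Dir E: edge -> no flip
Dir SW: first cell '.' (not opp) -> no flip
Dir S: first cell '.' (not opp) -> no flip
Dir SE: edge -> no flip

Answer: (4,5) (4,6)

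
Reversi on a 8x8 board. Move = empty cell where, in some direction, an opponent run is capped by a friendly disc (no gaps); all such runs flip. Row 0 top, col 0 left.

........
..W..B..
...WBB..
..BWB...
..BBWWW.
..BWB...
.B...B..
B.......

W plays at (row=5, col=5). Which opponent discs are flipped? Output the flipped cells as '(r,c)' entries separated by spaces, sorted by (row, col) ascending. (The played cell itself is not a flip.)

Answer: (5,4)

Derivation:
Dir NW: first cell 'W' (not opp) -> no flip
Dir N: first cell 'W' (not opp) -> no flip
Dir NE: first cell 'W' (not opp) -> no flip
Dir W: opp run (5,4) capped by W -> flip
Dir E: first cell '.' (not opp) -> no flip
Dir SW: first cell '.' (not opp) -> no flip
Dir S: opp run (6,5), next='.' -> no flip
Dir SE: first cell '.' (not opp) -> no flip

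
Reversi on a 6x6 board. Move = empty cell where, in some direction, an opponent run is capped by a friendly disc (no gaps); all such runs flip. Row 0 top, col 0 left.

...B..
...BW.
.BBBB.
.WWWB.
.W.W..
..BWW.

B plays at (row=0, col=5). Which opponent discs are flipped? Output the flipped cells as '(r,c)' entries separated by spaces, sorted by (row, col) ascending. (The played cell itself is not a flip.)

Dir NW: edge -> no flip
Dir N: edge -> no flip
Dir NE: edge -> no flip
Dir W: first cell '.' (not opp) -> no flip
Dir E: edge -> no flip
Dir SW: opp run (1,4) capped by B -> flip
Dir S: first cell '.' (not opp) -> no flip
Dir SE: edge -> no flip

Answer: (1,4)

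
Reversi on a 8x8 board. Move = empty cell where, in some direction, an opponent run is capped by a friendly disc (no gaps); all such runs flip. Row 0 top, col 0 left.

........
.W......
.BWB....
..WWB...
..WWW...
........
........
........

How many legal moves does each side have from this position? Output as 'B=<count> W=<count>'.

-- B to move --
(0,0): no bracket -> illegal
(0,1): flips 1 -> legal
(0,2): no bracket -> illegal
(1,0): no bracket -> illegal
(1,2): no bracket -> illegal
(1,3): no bracket -> illegal
(2,0): no bracket -> illegal
(2,4): no bracket -> illegal
(3,1): flips 2 -> legal
(3,5): no bracket -> illegal
(4,1): flips 1 -> legal
(4,5): no bracket -> illegal
(5,1): no bracket -> illegal
(5,2): flips 1 -> legal
(5,3): flips 2 -> legal
(5,4): flips 3 -> legal
(5,5): no bracket -> illegal
B mobility = 6
-- W to move --
(1,0): flips 1 -> legal
(1,2): no bracket -> illegal
(1,3): flips 1 -> legal
(1,4): flips 1 -> legal
(2,0): flips 1 -> legal
(2,4): flips 2 -> legal
(2,5): flips 1 -> legal
(3,0): no bracket -> illegal
(3,1): flips 1 -> legal
(3,5): flips 1 -> legal
(4,5): no bracket -> illegal
W mobility = 8

Answer: B=6 W=8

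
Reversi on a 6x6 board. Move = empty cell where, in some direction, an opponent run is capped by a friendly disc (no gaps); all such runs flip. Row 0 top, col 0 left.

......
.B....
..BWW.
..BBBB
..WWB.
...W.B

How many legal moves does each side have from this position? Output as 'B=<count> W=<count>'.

-- B to move --
(1,2): flips 1 -> legal
(1,3): flips 2 -> legal
(1,4): flips 2 -> legal
(1,5): flips 1 -> legal
(2,5): flips 2 -> legal
(3,1): no bracket -> illegal
(4,1): flips 2 -> legal
(5,1): flips 1 -> legal
(5,2): flips 2 -> legal
(5,4): flips 1 -> legal
B mobility = 9
-- W to move --
(0,0): no bracket -> illegal
(0,1): no bracket -> illegal
(0,2): no bracket -> illegal
(1,0): no bracket -> illegal
(1,2): flips 2 -> legal
(1,3): no bracket -> illegal
(2,0): no bracket -> illegal
(2,1): flips 2 -> legal
(2,5): flips 1 -> legal
(3,1): no bracket -> illegal
(4,1): flips 1 -> legal
(4,5): flips 2 -> legal
(5,4): flips 2 -> legal
W mobility = 6

Answer: B=9 W=6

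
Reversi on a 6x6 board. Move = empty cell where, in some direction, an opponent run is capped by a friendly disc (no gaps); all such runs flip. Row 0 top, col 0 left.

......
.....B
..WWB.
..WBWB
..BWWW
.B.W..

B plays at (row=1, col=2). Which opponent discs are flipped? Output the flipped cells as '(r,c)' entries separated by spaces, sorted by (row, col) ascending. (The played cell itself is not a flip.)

Dir NW: first cell '.' (not opp) -> no flip
Dir N: first cell '.' (not opp) -> no flip
Dir NE: first cell '.' (not opp) -> no flip
Dir W: first cell '.' (not opp) -> no flip
Dir E: first cell '.' (not opp) -> no flip
Dir SW: first cell '.' (not opp) -> no flip
Dir S: opp run (2,2) (3,2) capped by B -> flip
Dir SE: opp run (2,3) (3,4) (4,5), next=edge -> no flip

Answer: (2,2) (3,2)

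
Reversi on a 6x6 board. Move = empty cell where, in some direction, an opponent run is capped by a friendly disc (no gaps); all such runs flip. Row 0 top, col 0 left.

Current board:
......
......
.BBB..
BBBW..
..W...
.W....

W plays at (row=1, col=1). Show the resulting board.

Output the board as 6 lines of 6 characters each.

Place W at (1,1); scan 8 dirs for brackets.
Dir NW: first cell '.' (not opp) -> no flip
Dir N: first cell '.' (not opp) -> no flip
Dir NE: first cell '.' (not opp) -> no flip
Dir W: first cell '.' (not opp) -> no flip
Dir E: first cell '.' (not opp) -> no flip
Dir SW: first cell '.' (not opp) -> no flip
Dir S: opp run (2,1) (3,1), next='.' -> no flip
Dir SE: opp run (2,2) capped by W -> flip
All flips: (2,2)

Answer: ......
.W....
.BWB..
BBBW..
..W...
.W....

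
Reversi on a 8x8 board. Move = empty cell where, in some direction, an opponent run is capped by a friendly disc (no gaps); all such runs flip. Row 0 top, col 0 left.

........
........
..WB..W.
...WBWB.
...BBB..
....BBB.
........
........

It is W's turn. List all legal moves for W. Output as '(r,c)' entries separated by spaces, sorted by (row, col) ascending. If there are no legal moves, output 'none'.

Answer: (1,3) (2,4) (3,7) (4,6) (5,3) (6,5) (6,6)

Derivation:
(1,2): no bracket -> illegal
(1,3): flips 1 -> legal
(1,4): no bracket -> illegal
(2,4): flips 1 -> legal
(2,5): no bracket -> illegal
(2,7): no bracket -> illegal
(3,2): no bracket -> illegal
(3,7): flips 1 -> legal
(4,2): no bracket -> illegal
(4,6): flips 1 -> legal
(4,7): no bracket -> illegal
(5,2): no bracket -> illegal
(5,3): flips 2 -> legal
(5,7): no bracket -> illegal
(6,3): no bracket -> illegal
(6,4): no bracket -> illegal
(6,5): flips 2 -> legal
(6,6): flips 2 -> legal
(6,7): no bracket -> illegal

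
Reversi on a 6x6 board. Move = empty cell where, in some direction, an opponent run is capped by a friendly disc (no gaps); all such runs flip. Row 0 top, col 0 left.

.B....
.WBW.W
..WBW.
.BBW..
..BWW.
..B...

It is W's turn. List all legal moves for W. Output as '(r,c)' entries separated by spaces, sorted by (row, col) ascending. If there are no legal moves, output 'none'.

(0,0): no bracket -> illegal
(0,2): flips 1 -> legal
(0,3): no bracket -> illegal
(1,0): no bracket -> illegal
(1,4): no bracket -> illegal
(2,0): no bracket -> illegal
(2,1): flips 1 -> legal
(3,0): flips 2 -> legal
(3,4): no bracket -> illegal
(4,0): flips 1 -> legal
(4,1): flips 1 -> legal
(5,1): flips 1 -> legal
(5,3): no bracket -> illegal

Answer: (0,2) (2,1) (3,0) (4,0) (4,1) (5,1)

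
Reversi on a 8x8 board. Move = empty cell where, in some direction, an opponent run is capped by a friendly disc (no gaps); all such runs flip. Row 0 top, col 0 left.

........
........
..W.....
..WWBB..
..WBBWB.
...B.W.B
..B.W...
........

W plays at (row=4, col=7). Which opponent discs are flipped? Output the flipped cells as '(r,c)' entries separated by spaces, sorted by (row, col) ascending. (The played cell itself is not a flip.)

Answer: (4,6)

Derivation:
Dir NW: first cell '.' (not opp) -> no flip
Dir N: first cell '.' (not opp) -> no flip
Dir NE: edge -> no flip
Dir W: opp run (4,6) capped by W -> flip
Dir E: edge -> no flip
Dir SW: first cell '.' (not opp) -> no flip
Dir S: opp run (5,7), next='.' -> no flip
Dir SE: edge -> no flip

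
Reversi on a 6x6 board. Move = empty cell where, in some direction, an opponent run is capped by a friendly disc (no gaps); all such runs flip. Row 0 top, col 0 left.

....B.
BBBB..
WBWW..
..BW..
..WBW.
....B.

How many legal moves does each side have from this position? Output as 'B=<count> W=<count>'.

Answer: B=9 W=7

Derivation:
-- B to move --
(1,4): flips 1 -> legal
(2,4): flips 2 -> legal
(3,0): flips 1 -> legal
(3,1): flips 1 -> legal
(3,4): flips 3 -> legal
(3,5): no bracket -> illegal
(4,1): flips 1 -> legal
(4,5): flips 1 -> legal
(5,1): no bracket -> illegal
(5,2): flips 1 -> legal
(5,3): no bracket -> illegal
(5,5): flips 3 -> legal
B mobility = 9
-- W to move --
(0,0): flips 2 -> legal
(0,1): flips 1 -> legal
(0,2): flips 2 -> legal
(0,3): flips 1 -> legal
(0,5): no bracket -> illegal
(1,4): no bracket -> illegal
(1,5): no bracket -> illegal
(2,4): no bracket -> illegal
(3,0): no bracket -> illegal
(3,1): flips 1 -> legal
(3,4): no bracket -> illegal
(4,1): flips 1 -> legal
(4,5): no bracket -> illegal
(5,2): no bracket -> illegal
(5,3): flips 1 -> legal
(5,5): no bracket -> illegal
W mobility = 7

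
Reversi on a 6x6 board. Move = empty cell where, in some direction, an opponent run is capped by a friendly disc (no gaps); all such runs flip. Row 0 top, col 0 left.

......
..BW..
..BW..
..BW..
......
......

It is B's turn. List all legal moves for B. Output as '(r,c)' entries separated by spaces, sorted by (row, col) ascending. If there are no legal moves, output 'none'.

(0,2): no bracket -> illegal
(0,3): no bracket -> illegal
(0,4): flips 1 -> legal
(1,4): flips 2 -> legal
(2,4): flips 1 -> legal
(3,4): flips 2 -> legal
(4,2): no bracket -> illegal
(4,3): no bracket -> illegal
(4,4): flips 1 -> legal

Answer: (0,4) (1,4) (2,4) (3,4) (4,4)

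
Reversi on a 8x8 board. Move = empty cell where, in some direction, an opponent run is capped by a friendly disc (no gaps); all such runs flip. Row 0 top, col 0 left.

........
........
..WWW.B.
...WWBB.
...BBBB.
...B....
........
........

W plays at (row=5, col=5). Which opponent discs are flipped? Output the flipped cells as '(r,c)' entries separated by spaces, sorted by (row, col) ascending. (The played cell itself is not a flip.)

Dir NW: opp run (4,4) capped by W -> flip
Dir N: opp run (4,5) (3,5), next='.' -> no flip
Dir NE: opp run (4,6), next='.' -> no flip
Dir W: first cell '.' (not opp) -> no flip
Dir E: first cell '.' (not opp) -> no flip
Dir SW: first cell '.' (not opp) -> no flip
Dir S: first cell '.' (not opp) -> no flip
Dir SE: first cell '.' (not opp) -> no flip

Answer: (4,4)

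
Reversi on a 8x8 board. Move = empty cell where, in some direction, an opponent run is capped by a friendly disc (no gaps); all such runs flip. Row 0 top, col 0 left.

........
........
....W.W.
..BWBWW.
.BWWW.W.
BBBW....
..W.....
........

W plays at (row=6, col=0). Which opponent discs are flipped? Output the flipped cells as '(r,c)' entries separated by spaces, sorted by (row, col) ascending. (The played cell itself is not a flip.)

Answer: (5,1)

Derivation:
Dir NW: edge -> no flip
Dir N: opp run (5,0), next='.' -> no flip
Dir NE: opp run (5,1) capped by W -> flip
Dir W: edge -> no flip
Dir E: first cell '.' (not opp) -> no flip
Dir SW: edge -> no flip
Dir S: first cell '.' (not opp) -> no flip
Dir SE: first cell '.' (not opp) -> no flip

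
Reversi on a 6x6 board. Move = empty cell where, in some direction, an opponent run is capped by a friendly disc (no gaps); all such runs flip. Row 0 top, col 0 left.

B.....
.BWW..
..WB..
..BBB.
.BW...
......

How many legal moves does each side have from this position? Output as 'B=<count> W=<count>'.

-- B to move --
(0,1): flips 1 -> legal
(0,2): flips 2 -> legal
(0,3): flips 1 -> legal
(0,4): no bracket -> illegal
(1,4): flips 2 -> legal
(2,1): flips 1 -> legal
(2,4): no bracket -> illegal
(3,1): no bracket -> illegal
(4,3): flips 1 -> legal
(5,1): flips 1 -> legal
(5,2): flips 1 -> legal
(5,3): no bracket -> illegal
B mobility = 8
-- W to move --
(0,1): no bracket -> illegal
(0,2): no bracket -> illegal
(1,0): flips 1 -> legal
(1,4): no bracket -> illegal
(2,0): no bracket -> illegal
(2,1): no bracket -> illegal
(2,4): flips 2 -> legal
(2,5): no bracket -> illegal
(3,0): no bracket -> illegal
(3,1): no bracket -> illegal
(3,5): no bracket -> illegal
(4,0): flips 1 -> legal
(4,3): flips 2 -> legal
(4,4): flips 1 -> legal
(4,5): flips 2 -> legal
(5,0): no bracket -> illegal
(5,1): no bracket -> illegal
(5,2): no bracket -> illegal
W mobility = 6

Answer: B=8 W=6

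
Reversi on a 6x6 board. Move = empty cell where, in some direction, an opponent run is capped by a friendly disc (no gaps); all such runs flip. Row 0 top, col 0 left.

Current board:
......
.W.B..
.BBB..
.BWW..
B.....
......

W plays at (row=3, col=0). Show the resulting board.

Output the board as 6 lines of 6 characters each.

Place W at (3,0); scan 8 dirs for brackets.
Dir NW: edge -> no flip
Dir N: first cell '.' (not opp) -> no flip
Dir NE: opp run (2,1), next='.' -> no flip
Dir W: edge -> no flip
Dir E: opp run (3,1) capped by W -> flip
Dir SW: edge -> no flip
Dir S: opp run (4,0), next='.' -> no flip
Dir SE: first cell '.' (not opp) -> no flip
All flips: (3,1)

Answer: ......
.W.B..
.BBB..
WWWW..
B.....
......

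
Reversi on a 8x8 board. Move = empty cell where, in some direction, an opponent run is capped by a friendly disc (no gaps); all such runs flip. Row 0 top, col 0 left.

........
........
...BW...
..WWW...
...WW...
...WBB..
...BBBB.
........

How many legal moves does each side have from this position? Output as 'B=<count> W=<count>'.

Answer: B=8 W=10

Derivation:
-- B to move --
(1,3): no bracket -> illegal
(1,4): flips 3 -> legal
(1,5): no bracket -> illegal
(2,1): flips 2 -> legal
(2,2): flips 2 -> legal
(2,5): flips 1 -> legal
(3,1): no bracket -> illegal
(3,5): no bracket -> illegal
(4,1): flips 1 -> legal
(4,2): flips 1 -> legal
(4,5): flips 1 -> legal
(5,2): flips 1 -> legal
(6,2): no bracket -> illegal
B mobility = 8
-- W to move --
(1,2): flips 1 -> legal
(1,3): flips 1 -> legal
(1,4): flips 1 -> legal
(2,2): flips 1 -> legal
(4,5): no bracket -> illegal
(4,6): no bracket -> illegal
(5,2): no bracket -> illegal
(5,6): flips 2 -> legal
(5,7): no bracket -> illegal
(6,2): no bracket -> illegal
(6,7): no bracket -> illegal
(7,2): no bracket -> illegal
(7,3): flips 1 -> legal
(7,4): flips 2 -> legal
(7,5): flips 1 -> legal
(7,6): flips 2 -> legal
(7,7): flips 2 -> legal
W mobility = 10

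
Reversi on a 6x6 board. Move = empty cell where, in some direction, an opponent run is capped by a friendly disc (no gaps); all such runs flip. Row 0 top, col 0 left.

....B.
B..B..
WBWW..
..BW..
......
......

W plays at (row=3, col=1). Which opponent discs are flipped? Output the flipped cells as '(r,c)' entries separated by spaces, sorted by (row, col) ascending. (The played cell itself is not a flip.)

Answer: (3,2)

Derivation:
Dir NW: first cell 'W' (not opp) -> no flip
Dir N: opp run (2,1), next='.' -> no flip
Dir NE: first cell 'W' (not opp) -> no flip
Dir W: first cell '.' (not opp) -> no flip
Dir E: opp run (3,2) capped by W -> flip
Dir SW: first cell '.' (not opp) -> no flip
Dir S: first cell '.' (not opp) -> no flip
Dir SE: first cell '.' (not opp) -> no flip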